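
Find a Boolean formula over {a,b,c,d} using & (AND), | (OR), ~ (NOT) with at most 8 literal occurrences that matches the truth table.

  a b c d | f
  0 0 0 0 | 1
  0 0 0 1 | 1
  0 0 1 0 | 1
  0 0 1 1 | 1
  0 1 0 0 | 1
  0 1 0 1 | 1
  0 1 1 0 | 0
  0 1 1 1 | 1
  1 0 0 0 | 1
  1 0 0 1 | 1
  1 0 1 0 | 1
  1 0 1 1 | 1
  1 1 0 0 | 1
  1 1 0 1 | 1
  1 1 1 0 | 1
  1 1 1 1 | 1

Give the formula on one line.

((((c | b) & ~b) | ((~c | a) & b)) | (~b | d))

  (c | b) = 0011111100111111
  ~b = 1111000011110000
  ((c | b) & ~b) = 0011000000110000
  ~c = 1100110011001100
  (~c | a) = 1100110011111111
  ((~c | a) & b) = 0000110000001111
  (((c | b) & ~b) | ((~c | a) & b)) = 0011110000111111
  (~b | d) = 1111010111110101
  ((((c | b) & ~b) | ((~c | a) & b)) | (~b | d)) = 1111110111111111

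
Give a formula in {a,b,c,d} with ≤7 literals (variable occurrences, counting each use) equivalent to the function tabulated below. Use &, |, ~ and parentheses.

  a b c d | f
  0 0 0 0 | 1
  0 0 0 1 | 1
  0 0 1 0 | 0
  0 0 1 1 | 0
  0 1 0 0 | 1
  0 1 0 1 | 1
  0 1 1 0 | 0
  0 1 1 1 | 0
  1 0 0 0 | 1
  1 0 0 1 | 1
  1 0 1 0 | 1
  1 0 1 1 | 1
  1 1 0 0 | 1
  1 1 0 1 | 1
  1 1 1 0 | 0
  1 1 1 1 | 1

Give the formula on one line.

(((a & c) & (~b | d)) | ((a & ~b) | ~c))

  (a & c) = 0000000000110011
  ~b = 1111000011110000
  (~b | d) = 1111010111110101
  ((a & c) & (~b | d)) = 0000000000110001
  (a & ~b) = 0000000011110000
  ~c = 1100110011001100
  ((a & ~b) | ~c) = 1100110011111100
  (((a & c) & (~b | d)) | ((a & ~b) | ~c)) = 1100110011111101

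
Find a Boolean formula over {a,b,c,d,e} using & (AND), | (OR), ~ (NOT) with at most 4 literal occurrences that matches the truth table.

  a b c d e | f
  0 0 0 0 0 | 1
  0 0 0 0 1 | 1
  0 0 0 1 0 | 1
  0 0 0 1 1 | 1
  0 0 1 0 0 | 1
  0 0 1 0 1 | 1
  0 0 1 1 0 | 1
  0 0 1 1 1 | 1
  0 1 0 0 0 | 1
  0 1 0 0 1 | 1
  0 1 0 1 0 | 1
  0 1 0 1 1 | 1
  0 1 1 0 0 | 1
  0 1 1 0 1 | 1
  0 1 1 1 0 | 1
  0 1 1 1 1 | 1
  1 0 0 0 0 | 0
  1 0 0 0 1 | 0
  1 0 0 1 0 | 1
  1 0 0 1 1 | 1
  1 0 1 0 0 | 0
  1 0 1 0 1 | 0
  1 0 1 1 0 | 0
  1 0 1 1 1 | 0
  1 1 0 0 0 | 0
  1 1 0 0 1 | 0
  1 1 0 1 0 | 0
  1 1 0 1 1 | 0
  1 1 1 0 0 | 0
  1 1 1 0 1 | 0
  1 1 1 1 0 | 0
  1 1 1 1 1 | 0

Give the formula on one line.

((d & (~c & ~b)) | ~a)

  ~c = 11110000111100001111000011110000
  ~b = 11111111000000001111111100000000
  (~c & ~b) = 11110000000000001111000000000000
  (d & (~c & ~b)) = 00110000000000000011000000000000
  ~a = 11111111111111110000000000000000
  ((d & (~c & ~b)) | ~a) = 11111111111111110011000000000000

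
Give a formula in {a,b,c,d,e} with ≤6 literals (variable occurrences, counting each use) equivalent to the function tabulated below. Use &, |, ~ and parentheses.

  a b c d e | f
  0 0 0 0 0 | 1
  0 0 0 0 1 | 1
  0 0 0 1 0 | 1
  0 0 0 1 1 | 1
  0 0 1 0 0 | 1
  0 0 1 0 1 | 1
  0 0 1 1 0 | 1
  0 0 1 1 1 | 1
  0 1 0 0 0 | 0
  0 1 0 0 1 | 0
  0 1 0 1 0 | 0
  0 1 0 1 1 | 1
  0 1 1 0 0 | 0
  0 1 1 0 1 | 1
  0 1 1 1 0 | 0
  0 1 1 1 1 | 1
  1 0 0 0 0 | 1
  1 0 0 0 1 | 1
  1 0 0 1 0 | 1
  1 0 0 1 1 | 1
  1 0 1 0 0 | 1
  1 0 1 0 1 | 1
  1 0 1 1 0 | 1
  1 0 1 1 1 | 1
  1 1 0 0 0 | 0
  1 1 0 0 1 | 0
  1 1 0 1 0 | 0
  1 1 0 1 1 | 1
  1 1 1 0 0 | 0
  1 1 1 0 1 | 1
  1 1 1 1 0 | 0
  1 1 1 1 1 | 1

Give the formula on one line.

((e & (d | c)) | ~b)

  (d | c) = 00111111001111110011111100111111
  (e & (d | c)) = 00010101000101010001010100010101
  ~b = 11111111000000001111111100000000
  ((e & (d | c)) | ~b) = 11111111000101011111111100010101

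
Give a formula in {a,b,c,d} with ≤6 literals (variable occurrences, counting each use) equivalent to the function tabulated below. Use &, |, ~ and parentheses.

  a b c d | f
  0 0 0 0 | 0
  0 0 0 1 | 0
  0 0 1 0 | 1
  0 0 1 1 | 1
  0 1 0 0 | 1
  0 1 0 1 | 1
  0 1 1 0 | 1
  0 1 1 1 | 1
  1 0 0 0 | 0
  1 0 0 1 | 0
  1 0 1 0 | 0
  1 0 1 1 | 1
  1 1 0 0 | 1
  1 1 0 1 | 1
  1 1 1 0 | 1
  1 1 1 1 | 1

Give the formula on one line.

  ~a = 1111111100000000
  (~a | b) = 1111111100001111
  ((~a | b) | d) = 1111111101011111
  (((~a | b) | d) & c) = 0011001100010011
  (b | (((~a | b) | d) & c)) = 0011111100011111

(b | (((~a | b) | d) & c))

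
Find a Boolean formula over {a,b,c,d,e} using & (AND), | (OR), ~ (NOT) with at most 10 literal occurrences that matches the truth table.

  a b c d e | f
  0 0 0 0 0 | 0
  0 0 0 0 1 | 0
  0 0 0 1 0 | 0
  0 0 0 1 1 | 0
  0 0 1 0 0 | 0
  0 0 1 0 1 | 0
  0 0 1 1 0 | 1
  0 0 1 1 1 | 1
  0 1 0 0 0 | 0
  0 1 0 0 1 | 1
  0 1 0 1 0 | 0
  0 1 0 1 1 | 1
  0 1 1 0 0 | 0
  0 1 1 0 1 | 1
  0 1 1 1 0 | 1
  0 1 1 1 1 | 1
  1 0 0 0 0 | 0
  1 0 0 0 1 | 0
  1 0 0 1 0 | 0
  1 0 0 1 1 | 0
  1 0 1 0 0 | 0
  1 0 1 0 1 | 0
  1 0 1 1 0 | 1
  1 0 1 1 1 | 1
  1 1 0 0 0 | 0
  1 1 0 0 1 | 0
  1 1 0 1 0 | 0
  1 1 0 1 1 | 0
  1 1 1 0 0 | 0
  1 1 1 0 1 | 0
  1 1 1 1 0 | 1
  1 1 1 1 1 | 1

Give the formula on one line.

((b & (e & ~a)) | (c & (((~e & d) & a) | (c & d))))

  ~a = 11111111111111110000000000000000
  (e & ~a) = 01010101010101010000000000000000
  (b & (e & ~a)) = 00000000010101010000000000000000
  ~e = 10101010101010101010101010101010
  (~e & d) = 00100010001000100010001000100010
  ((~e & d) & a) = 00000000000000000010001000100010
  (c & d) = 00000011000000110000001100000011
  (((~e & d) & a) | (c & d)) = 00000011000000110010001100100011
  (c & (((~e & d) & a) | (c & d))) = 00000011000000110000001100000011
  ((b & (e & ~a)) | (c & (((~e & d) & a) | (c & d)))) = 00000011010101110000001100000011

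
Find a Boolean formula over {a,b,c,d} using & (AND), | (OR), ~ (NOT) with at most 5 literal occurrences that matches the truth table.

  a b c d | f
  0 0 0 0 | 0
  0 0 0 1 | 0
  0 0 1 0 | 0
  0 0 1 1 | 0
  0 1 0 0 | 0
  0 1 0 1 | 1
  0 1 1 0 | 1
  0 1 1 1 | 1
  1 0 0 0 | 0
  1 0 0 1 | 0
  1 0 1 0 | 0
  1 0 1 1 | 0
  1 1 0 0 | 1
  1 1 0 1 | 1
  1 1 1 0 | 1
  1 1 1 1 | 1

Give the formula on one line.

  (c | d) = 0111011101110111
  (d | a) = 0101010111111111
  ((c | d) | (d | a)) = 0111011111111111
  (b & ((c | d) | (d | a))) = 0000011100001111

(b & ((c | d) | (d | a)))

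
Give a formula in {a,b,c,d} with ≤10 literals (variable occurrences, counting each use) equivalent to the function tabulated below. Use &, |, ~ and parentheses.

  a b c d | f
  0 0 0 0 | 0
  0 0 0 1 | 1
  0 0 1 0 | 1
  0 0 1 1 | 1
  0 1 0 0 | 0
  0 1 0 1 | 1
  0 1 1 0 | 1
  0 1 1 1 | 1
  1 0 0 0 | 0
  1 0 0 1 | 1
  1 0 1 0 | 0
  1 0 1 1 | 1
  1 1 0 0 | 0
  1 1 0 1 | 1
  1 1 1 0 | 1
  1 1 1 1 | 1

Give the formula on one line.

  ~a = 1111111100000000
  ~c = 1100110011001100
  (~a | ~c) = 1111111111001100
  ~b = 1111000011110000
  (~c | ~b) = 1111110011111100
  (d & (~c | ~b)) = 0101010001010100
  ((~a | ~c) | (d & (~c | ~b))) = 1111111111011100
  (((~a | ~c) | (d & (~c | ~b))) | b) = 1111111111011111
  (d | c) = 0111011101110111
  ((((~a | ~c) | (d & (~c | ~b))) | b) & (d | c)) = 0111011101010111

((((~a | ~c) | (d & (~c | ~b))) | b) & (d | c))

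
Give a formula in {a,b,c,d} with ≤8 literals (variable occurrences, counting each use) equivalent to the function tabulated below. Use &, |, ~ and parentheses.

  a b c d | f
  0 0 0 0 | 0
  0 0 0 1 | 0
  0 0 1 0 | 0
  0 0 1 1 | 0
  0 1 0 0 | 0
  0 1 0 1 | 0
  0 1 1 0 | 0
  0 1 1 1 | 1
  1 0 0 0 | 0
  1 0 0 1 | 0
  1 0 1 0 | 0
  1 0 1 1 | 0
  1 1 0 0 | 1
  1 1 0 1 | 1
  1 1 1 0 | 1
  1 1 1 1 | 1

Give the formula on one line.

  (a | c) = 0011001111111111
  ~b = 1111000011110000
  (c | ~b) = 1111001111110011
  ~a = 1111111100000000
  ((c | ~b) & ~a) = 1111001100000000
  ((a | c) | ((c | ~b) & ~a)) = 1111001111111111
  (a | d) = 0101010111111111
  ((a | d) & b) = 0000010100001111
  (((a | c) | ((c | ~b) & ~a)) & ((a | d) & b)) = 0000000100001111

(((a | c) | ((c | ~b) & ~a)) & ((a | d) & b))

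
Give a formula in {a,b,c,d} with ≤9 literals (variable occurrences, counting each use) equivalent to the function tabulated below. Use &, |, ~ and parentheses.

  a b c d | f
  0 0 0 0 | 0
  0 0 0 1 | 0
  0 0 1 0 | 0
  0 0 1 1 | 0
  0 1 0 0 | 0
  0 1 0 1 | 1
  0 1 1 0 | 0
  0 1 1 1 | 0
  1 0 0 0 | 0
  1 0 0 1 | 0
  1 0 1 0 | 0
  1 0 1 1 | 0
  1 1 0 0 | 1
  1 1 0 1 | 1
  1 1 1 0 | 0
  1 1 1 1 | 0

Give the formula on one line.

  (d | a) = 0101010111111111
  ((d | a) & b) = 0000010100001111
  (b | a) = 0000111111111111
  ~c = 1100110011001100
  ((b | a) & ~c) = 0000110011001100
  (((d | a) & b) & ((b | a) & ~c)) = 0000010000001100

(((d | a) & b) & ((b | a) & ~c))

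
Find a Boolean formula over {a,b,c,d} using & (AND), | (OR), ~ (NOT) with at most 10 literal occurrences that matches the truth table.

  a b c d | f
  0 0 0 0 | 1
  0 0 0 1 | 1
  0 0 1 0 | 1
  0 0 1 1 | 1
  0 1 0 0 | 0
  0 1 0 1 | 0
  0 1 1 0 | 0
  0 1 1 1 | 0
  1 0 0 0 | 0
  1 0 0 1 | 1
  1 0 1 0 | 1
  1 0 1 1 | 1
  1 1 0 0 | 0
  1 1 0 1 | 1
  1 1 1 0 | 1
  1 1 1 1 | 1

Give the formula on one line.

(((a | ~b) & c) | ((~a & ~b) | (a & (d & ~c))))

  ~b = 1111000011110000
  (a | ~b) = 1111000011111111
  ((a | ~b) & c) = 0011000000110011
  ~a = 1111111100000000
  (~a & ~b) = 1111000000000000
  ~c = 1100110011001100
  (d & ~c) = 0100010001000100
  (a & (d & ~c)) = 0000000001000100
  ((~a & ~b) | (a & (d & ~c))) = 1111000001000100
  (((a | ~b) & c) | ((~a & ~b) | (a & (d & ~c)))) = 1111000001110111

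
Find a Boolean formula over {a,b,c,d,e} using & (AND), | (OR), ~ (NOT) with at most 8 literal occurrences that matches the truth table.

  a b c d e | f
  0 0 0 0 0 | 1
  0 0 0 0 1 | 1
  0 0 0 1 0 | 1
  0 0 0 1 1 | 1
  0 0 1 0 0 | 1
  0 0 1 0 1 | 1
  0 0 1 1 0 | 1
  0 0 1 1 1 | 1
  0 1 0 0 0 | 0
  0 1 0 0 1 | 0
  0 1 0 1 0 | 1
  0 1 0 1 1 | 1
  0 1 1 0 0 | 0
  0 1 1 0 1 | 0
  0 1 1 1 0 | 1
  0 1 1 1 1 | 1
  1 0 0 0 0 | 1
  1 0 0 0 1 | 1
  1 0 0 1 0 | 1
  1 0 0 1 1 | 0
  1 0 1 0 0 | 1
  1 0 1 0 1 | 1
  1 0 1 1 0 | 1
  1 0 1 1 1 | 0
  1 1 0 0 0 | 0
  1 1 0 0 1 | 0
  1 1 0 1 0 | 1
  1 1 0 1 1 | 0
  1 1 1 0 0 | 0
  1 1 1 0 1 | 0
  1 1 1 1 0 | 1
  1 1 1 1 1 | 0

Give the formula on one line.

((~d & ~b) | (d & (~e | ~a)))

  ~d = 11001100110011001100110011001100
  ~b = 11111111000000001111111100000000
  (~d & ~b) = 11001100000000001100110000000000
  ~e = 10101010101010101010101010101010
  ~a = 11111111111111110000000000000000
  (~e | ~a) = 11111111111111111010101010101010
  (d & (~e | ~a)) = 00110011001100110010001000100010
  ((~d & ~b) | (d & (~e | ~a))) = 11111111001100111110111000100010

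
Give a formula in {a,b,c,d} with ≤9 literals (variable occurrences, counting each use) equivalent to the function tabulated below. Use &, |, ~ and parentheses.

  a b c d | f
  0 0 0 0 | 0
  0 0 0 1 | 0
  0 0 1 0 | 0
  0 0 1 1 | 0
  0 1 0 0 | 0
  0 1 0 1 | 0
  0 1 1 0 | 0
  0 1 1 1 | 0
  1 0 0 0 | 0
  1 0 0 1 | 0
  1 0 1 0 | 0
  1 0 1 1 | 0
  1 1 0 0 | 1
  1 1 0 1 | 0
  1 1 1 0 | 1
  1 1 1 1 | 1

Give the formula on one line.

  ~d = 1010101010101010
  (b & ~d) = 0000101000001010
  (a | d) = 0101010111111111
  ((b & ~d) & (a | d)) = 0000000000001010
  (((b & ~d) & (a | d)) | c) = 0011001100111011
  (b & (a | d)) = 0000010100001111
  ((b & (a | d)) & a) = 0000000000001111
  ((((b & ~d) & (a | d)) | c) & ((b & (a | d)) & a)) = 0000000000001011

((((b & ~d) & (a | d)) | c) & ((b & (a | d)) & a))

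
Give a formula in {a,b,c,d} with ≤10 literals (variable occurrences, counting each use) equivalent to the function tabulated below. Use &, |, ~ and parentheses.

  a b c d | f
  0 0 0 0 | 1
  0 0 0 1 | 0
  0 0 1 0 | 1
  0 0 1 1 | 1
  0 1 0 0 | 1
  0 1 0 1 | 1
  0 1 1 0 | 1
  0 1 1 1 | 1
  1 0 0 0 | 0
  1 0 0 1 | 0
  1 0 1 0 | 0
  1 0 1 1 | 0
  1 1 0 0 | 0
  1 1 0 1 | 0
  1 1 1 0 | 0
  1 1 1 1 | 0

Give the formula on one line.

  ~d = 1010101010101010
  ~a = 1111111100000000
  (c | ~a) = 1111111100110011
  (~d & (c | ~a)) = 1010101000100010
  (c | a) = 0011001111111111
  (b | (c | a)) = 0011111111111111
  ((~d & (c | ~a)) | (b | (c | a))) = 1011111111111111
  (((~d & (c | ~a)) | (b | (c | a))) & ~a) = 1011111100000000

(((~d & (c | ~a)) | (b | (c | a))) & ~a)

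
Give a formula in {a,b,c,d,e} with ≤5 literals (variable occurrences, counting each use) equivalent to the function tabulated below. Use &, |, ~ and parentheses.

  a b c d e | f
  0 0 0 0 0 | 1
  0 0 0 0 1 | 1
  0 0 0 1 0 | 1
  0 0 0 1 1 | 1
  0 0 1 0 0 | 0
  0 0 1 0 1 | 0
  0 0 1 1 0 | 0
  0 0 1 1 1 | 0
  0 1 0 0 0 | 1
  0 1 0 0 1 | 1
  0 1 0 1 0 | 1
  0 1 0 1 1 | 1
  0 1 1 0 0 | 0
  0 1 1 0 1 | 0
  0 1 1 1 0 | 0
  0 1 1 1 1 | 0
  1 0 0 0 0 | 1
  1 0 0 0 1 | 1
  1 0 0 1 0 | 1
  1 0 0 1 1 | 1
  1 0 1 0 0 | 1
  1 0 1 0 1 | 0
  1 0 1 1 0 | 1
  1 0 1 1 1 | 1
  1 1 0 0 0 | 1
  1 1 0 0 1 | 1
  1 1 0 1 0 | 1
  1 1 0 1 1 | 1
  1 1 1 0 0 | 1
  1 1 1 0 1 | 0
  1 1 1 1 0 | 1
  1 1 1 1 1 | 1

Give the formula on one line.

(~c | (a & (d | ~e)))

  ~c = 11110000111100001111000011110000
  ~e = 10101010101010101010101010101010
  (d | ~e) = 10111011101110111011101110111011
  (a & (d | ~e)) = 00000000000000001011101110111011
  (~c | (a & (d | ~e))) = 11110000111100001111101111111011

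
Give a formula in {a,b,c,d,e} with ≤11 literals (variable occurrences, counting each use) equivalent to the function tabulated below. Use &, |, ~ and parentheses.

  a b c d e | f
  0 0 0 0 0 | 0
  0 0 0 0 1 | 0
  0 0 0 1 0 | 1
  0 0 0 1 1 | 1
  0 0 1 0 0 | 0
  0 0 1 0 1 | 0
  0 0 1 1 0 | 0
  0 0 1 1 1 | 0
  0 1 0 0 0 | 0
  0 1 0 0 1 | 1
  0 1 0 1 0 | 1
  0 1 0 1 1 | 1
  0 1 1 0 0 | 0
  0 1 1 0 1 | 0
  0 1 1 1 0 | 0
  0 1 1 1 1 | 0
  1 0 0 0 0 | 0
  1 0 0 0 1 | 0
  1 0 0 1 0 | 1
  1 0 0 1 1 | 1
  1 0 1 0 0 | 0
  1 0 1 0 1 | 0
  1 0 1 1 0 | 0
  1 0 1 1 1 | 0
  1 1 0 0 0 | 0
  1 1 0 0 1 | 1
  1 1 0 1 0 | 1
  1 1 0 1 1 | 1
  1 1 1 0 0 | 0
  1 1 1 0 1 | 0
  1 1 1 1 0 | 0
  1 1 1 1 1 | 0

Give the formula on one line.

((d & ~c) | (((~b & ~a) | (b & e)) & (~c & b)))

  ~c = 11110000111100001111000011110000
  (d & ~c) = 00110000001100000011000000110000
  ~b = 11111111000000001111111100000000
  ~a = 11111111111111110000000000000000
  (~b & ~a) = 11111111000000000000000000000000
  (b & e) = 00000000010101010000000001010101
  ((~b & ~a) | (b & e)) = 11111111010101010000000001010101
  (~c & b) = 00000000111100000000000011110000
  (((~b & ~a) | (b & e)) & (~c & b)) = 00000000010100000000000001010000
  ((d & ~c) | (((~b & ~a) | (b & e)) & (~c & b))) = 00110000011100000011000001110000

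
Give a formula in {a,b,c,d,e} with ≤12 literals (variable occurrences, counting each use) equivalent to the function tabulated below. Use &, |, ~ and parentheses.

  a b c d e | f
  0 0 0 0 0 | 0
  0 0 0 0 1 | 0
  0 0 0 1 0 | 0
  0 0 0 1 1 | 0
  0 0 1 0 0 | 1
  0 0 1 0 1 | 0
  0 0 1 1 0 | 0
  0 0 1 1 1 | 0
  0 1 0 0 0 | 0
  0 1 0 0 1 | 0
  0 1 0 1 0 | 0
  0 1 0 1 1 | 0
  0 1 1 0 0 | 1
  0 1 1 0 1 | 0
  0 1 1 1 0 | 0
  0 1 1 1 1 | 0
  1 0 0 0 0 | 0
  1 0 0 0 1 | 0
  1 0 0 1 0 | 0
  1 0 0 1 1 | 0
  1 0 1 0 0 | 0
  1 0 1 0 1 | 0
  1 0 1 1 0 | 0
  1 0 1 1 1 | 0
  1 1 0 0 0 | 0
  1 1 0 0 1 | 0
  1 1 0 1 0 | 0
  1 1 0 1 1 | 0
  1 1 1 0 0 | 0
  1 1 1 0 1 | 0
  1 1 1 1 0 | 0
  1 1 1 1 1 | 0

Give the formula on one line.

(~d & (((((~e | d) & ~a) & c) | ((a & ~c) & d)) & ~e))

  ~d = 11001100110011001100110011001100
  ~e = 10101010101010101010101010101010
  (~e | d) = 10111011101110111011101110111011
  ~a = 11111111111111110000000000000000
  ((~e | d) & ~a) = 10111011101110110000000000000000
  (((~e | d) & ~a) & c) = 00001011000010110000000000000000
  ~c = 11110000111100001111000011110000
  (a & ~c) = 00000000000000001111000011110000
  ((a & ~c) & d) = 00000000000000000011000000110000
  ((((~e | d) & ~a) & c) | ((a & ~c) & d)) = 00001011000010110011000000110000
  (((((~e | d) & ~a) & c) | ((a & ~c) & d)) & ~e) = 00001010000010100010000000100000
  (~d & (((((~e | d) & ~a) & c) | ((a & ~c) & d)) & ~e)) = 00001000000010000000000000000000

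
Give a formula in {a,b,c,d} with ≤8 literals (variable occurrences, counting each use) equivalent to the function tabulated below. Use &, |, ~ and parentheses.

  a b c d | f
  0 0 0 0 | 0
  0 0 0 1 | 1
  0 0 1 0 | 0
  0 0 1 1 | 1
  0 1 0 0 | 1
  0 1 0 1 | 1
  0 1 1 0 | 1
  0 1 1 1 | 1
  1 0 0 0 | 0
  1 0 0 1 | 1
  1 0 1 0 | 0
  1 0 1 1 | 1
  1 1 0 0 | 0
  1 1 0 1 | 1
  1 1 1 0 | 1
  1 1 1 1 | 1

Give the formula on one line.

  ~a = 1111111100000000
  (b | a) = 0000111111111111
  (~a & (b | a)) = 0000111100000000
  (b & c) = 0000001100000011
  ((~a & (b | a)) | (b & c)) = 0000111100000011
  (((~a & (b | a)) | (b & c)) | d) = 0101111101010111

(((~a & (b | a)) | (b & c)) | d)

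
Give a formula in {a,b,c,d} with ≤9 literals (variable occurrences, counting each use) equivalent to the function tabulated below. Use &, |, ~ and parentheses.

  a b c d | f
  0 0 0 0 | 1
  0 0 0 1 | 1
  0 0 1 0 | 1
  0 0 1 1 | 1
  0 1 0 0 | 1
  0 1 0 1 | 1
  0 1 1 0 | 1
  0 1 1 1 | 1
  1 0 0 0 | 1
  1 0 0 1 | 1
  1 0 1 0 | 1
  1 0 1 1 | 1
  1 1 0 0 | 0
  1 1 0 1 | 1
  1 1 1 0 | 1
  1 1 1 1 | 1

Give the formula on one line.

(((~b | c) & ~d) | ((d | ~a) | c))

  ~b = 1111000011110000
  (~b | c) = 1111001111110011
  ~d = 1010101010101010
  ((~b | c) & ~d) = 1010001010100010
  ~a = 1111111100000000
  (d | ~a) = 1111111101010101
  ((d | ~a) | c) = 1111111101110111
  (((~b | c) & ~d) | ((d | ~a) | c)) = 1111111111110111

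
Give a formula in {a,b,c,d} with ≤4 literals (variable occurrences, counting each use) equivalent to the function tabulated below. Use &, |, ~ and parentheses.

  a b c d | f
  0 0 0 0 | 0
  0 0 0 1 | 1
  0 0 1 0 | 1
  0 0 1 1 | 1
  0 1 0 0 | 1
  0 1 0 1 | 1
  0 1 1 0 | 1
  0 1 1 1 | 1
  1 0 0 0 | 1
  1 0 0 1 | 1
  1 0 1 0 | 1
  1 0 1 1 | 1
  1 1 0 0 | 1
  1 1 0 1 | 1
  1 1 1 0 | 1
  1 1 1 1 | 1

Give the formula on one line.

(c | (d | (b | a)))

  (b | a) = 0000111111111111
  (d | (b | a)) = 0101111111111111
  (c | (d | (b | a))) = 0111111111111111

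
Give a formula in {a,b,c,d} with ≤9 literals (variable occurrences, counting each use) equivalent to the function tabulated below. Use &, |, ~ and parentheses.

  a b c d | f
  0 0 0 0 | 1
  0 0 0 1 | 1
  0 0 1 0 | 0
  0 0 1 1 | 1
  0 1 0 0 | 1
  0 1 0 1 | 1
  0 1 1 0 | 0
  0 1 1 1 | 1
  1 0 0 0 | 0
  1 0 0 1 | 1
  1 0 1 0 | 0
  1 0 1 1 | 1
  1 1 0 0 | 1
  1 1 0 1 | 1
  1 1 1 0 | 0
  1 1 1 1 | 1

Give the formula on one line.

  ~c = 1100110011001100
  (~c & b) = 0000110000001100
  ~d = 1010101010101010
  ~a = 1111111100000000
  (~d & ~a) = 1010101000000000
  ((~d & ~a) & ~c) = 1000100000000000
  (d | ((~d & ~a) & ~c)) = 1101110101010101
  ((~c & b) | (d | ((~d & ~a) & ~c))) = 1101110101011101

((~c & b) | (d | ((~d & ~a) & ~c)))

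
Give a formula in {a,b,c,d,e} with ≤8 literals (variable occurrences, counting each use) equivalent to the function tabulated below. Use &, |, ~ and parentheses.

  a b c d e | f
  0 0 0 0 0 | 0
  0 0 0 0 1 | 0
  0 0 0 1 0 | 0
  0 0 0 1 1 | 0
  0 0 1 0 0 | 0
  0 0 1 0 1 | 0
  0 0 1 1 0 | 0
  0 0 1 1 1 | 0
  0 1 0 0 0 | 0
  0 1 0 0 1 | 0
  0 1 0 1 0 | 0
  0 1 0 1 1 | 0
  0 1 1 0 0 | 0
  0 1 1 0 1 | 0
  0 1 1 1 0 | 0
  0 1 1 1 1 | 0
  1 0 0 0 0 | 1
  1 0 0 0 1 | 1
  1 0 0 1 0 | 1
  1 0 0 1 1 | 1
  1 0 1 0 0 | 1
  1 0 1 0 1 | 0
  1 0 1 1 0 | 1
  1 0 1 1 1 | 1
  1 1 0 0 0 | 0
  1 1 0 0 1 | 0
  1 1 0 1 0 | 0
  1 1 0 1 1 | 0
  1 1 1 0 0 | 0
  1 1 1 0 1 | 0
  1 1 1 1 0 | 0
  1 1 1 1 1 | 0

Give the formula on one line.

  (b | d) = 00110011111111110011001111111111
  ~e = 10101010101010101010101010101010
  ((b | d) | ~e) = 10111011111111111011101111111111
  ~c = 11110000111100001111000011110000
  (((b | d) | ~e) | ~c) = 11111011111111111111101111111111
  ~b = 11111111000000001111111100000000
  (~b & a) = 00000000000000001111111100000000
  ((((b | d) | ~e) | ~c) & (~b & a)) = 00000000000000001111101100000000

((((b | d) | ~e) | ~c) & (~b & a))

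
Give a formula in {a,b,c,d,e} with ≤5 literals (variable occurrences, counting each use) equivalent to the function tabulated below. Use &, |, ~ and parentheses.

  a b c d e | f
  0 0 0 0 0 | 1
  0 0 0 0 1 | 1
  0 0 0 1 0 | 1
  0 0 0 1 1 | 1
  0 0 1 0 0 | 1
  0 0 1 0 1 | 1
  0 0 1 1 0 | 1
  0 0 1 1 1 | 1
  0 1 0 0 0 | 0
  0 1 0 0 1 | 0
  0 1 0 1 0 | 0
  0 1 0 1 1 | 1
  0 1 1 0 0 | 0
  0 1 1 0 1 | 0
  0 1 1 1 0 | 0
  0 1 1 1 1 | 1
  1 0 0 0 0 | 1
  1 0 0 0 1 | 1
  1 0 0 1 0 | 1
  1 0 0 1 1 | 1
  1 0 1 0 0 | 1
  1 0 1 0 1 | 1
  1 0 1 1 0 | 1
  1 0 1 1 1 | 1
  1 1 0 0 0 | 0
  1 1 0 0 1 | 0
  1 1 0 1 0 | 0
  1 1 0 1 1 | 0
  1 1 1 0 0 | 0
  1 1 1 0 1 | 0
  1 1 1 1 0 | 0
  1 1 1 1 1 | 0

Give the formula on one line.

  (a | d) = 00110011001100111111111111111111
  ((a | d) & e) = 00010001000100010101010101010101
  ~a = 11111111111111110000000000000000
  (((a | d) & e) & ~a) = 00010001000100010000000000000000
  ~b = 11111111000000001111111100000000
  ((((a | d) & e) & ~a) | ~b) = 11111111000100011111111100000000

((((a | d) & e) & ~a) | ~b)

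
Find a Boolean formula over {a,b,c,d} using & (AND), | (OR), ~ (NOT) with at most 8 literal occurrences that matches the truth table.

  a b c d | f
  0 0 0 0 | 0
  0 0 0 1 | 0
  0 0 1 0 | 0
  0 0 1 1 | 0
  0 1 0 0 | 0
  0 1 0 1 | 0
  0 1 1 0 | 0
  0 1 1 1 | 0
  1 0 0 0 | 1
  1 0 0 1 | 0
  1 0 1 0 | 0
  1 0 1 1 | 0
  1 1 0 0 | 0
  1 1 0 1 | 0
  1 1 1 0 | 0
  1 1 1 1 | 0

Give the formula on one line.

  ~d = 1010101010101010
  (a & ~d) = 0000000010101010
  (c | b) = 0011111100111111
  ~a = 1111111100000000
  ((c | b) & ~a) = 0011111100000000
  ((a & ~d) | ((c | b) & ~a)) = 0011111110101010
  ~c = 1100110011001100
  (((a & ~d) | ((c | b) & ~a)) & ~c) = 0000110010001000
  ~b = 1111000011110000
  (c | ~b) = 1111001111110011
  ((((a & ~d) | ((c | b) & ~a)) & ~c) & (c | ~b)) = 0000000010000000

((((a & ~d) | ((c | b) & ~a)) & ~c) & (c | ~b))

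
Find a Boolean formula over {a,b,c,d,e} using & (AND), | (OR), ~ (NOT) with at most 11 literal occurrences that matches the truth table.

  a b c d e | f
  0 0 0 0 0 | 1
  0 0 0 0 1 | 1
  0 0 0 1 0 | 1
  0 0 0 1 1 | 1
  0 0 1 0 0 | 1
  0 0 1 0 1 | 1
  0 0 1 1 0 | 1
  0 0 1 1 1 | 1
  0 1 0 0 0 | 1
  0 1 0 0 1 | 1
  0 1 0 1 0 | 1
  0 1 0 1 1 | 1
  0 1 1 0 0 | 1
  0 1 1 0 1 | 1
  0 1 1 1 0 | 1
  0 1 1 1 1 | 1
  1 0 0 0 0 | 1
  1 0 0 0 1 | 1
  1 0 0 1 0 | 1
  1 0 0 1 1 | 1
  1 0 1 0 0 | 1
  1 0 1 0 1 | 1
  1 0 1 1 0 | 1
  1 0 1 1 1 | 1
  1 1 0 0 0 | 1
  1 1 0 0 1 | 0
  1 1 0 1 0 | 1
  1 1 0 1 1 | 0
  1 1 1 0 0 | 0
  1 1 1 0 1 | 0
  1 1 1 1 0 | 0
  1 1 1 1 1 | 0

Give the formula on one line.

(~b | ((~a | (~c & (c | ~e))) & (b | (e & a))))

  ~b = 11111111000000001111111100000000
  ~a = 11111111111111110000000000000000
  ~c = 11110000111100001111000011110000
  ~e = 10101010101010101010101010101010
  (c | ~e) = 10101111101011111010111110101111
  (~c & (c | ~e)) = 10100000101000001010000010100000
  (~a | (~c & (c | ~e))) = 11111111111111111010000010100000
  (e & a) = 00000000000000000101010101010101
  (b | (e & a)) = 00000000111111110101010111111111
  ((~a | (~c & (c | ~e))) & (b | (e & a))) = 00000000111111110000000010100000
  (~b | ((~a | (~c & (c | ~e))) & (b | (e & a)))) = 11111111111111111111111110100000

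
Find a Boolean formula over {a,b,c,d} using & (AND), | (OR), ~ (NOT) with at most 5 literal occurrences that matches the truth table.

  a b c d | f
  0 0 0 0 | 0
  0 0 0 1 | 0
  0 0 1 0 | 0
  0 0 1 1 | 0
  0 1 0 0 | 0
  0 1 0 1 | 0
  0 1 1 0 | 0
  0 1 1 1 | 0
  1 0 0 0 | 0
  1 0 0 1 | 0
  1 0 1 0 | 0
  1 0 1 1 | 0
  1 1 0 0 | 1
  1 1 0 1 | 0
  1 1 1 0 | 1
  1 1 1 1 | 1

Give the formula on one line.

  ~d = 1010101010101010
  (a & c) = 0000000000110011
  (~d | (a & c)) = 1010101010111011
  (b & (~d | (a & c))) = 0000101000001011
  (a & (b & (~d | (a & c)))) = 0000000000001011

(a & (b & (~d | (a & c))))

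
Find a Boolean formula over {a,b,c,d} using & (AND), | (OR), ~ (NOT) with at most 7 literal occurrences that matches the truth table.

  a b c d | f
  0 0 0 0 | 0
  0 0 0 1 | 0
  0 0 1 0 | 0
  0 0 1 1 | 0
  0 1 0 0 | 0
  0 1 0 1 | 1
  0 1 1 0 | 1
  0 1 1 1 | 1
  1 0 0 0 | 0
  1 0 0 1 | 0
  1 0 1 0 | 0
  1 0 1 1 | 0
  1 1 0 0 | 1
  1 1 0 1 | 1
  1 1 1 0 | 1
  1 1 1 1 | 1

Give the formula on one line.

  ~b = 1111000011110000
  (~b & d) = 0101000001010000
  ((~b & d) | a) = 0101000011111111
  (((~b & d) | a) | d) = 0101010111111111
  (c | (((~b & d) | a) | d)) = 0111011111111111
  (b & (c | (((~b & d) | a) | d))) = 0000011100001111

(b & (c | (((~b & d) | a) | d)))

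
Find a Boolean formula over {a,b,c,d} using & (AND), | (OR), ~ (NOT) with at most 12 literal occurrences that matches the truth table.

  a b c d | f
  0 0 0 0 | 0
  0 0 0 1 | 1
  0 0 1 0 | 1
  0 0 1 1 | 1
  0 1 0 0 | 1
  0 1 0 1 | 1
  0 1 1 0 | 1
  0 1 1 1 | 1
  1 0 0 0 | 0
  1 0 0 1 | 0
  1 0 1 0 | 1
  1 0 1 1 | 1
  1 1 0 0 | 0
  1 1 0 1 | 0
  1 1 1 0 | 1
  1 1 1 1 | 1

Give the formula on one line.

((c | (((~a | b) & (a | c)) | (d | b))) & (c | ~a))

  ~a = 1111111100000000
  (~a | b) = 1111111100001111
  (a | c) = 0011001111111111
  ((~a | b) & (a | c)) = 0011001100001111
  (d | b) = 0101111101011111
  (((~a | b) & (a | c)) | (d | b)) = 0111111101011111
  (c | (((~a | b) & (a | c)) | (d | b))) = 0111111101111111
  (c | ~a) = 1111111100110011
  ((c | (((~a | b) & (a | c)) | (d | b))) & (c | ~a)) = 0111111100110011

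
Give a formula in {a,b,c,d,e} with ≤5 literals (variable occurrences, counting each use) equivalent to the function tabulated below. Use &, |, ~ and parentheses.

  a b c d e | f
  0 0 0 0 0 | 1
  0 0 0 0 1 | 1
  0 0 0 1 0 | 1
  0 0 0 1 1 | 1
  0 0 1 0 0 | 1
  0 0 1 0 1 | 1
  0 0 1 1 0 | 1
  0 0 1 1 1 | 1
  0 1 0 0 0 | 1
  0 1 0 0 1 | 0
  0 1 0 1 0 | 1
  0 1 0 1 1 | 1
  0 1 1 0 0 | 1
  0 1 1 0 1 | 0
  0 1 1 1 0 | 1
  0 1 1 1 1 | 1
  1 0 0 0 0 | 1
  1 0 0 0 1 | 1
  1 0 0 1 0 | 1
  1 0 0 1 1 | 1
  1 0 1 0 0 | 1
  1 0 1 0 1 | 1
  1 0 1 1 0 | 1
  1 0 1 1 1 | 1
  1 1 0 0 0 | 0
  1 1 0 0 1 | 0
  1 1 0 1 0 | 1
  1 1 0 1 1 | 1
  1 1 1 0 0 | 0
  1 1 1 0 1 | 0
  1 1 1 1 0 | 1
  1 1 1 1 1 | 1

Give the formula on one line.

  ~b = 11111111000000001111111100000000
  ~e = 10101010101010101010101010101010
  ~a = 11111111111111110000000000000000
  (~e & ~a) = 10101010101010100000000000000000
  ((~e & ~a) | d) = 10111011101110110011001100110011
  (~b | ((~e & ~a) | d)) = 11111111101110111111111100110011

(~b | ((~e & ~a) | d))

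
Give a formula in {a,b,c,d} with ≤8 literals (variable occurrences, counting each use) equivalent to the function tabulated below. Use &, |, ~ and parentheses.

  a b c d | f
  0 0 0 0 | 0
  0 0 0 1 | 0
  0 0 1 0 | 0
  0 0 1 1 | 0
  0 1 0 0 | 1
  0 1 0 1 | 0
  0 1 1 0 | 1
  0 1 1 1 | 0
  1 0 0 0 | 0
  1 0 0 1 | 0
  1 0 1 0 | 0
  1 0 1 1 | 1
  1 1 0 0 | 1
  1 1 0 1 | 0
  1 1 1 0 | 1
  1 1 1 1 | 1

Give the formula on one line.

  (c & d) = 0001000100010001
  (c & a) = 0000000000110011
  (d | (c & a)) = 0101010101110111
  ((d | (c & a)) & a) = 0000000001110111
  ((c & d) & ((d | (c & a)) & a)) = 0000000000010001
  ~d = 1010101010101010
  (b & ~d) = 0000101000001010
  (((c & d) & ((d | (c & a)) & a)) | (b & ~d)) = 0000101000011011

(((c & d) & ((d | (c & a)) & a)) | (b & ~d))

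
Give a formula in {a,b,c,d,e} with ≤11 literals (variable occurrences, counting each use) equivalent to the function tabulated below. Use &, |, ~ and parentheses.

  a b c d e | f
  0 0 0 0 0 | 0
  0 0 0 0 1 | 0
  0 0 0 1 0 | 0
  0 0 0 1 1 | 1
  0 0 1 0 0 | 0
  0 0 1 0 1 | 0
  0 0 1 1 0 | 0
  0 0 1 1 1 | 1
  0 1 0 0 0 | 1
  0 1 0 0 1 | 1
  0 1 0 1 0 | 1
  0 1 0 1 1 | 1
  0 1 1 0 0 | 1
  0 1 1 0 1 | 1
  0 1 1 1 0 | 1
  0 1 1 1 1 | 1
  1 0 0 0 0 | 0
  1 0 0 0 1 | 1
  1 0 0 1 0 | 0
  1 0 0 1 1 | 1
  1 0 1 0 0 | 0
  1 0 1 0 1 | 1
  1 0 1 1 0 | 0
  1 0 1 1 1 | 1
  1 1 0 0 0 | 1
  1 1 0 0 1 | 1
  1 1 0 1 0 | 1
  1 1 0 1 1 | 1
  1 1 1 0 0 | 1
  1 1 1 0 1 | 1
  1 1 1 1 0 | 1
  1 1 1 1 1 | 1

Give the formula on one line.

(((e | (~d & b)) & (a | d)) | ((d & b) | (~d & b)))

  ~d = 11001100110011001100110011001100
  (~d & b) = 00000000110011000000000011001100
  (e | (~d & b)) = 01010101110111010101010111011101
  (a | d) = 00110011001100111111111111111111
  ((e | (~d & b)) & (a | d)) = 00010001000100010101010111011101
  (d & b) = 00000000001100110000000000110011
  ((d & b) | (~d & b)) = 00000000111111110000000011111111
  (((e | (~d & b)) & (a | d)) | ((d & b) | (~d & b))) = 00010001111111110101010111111111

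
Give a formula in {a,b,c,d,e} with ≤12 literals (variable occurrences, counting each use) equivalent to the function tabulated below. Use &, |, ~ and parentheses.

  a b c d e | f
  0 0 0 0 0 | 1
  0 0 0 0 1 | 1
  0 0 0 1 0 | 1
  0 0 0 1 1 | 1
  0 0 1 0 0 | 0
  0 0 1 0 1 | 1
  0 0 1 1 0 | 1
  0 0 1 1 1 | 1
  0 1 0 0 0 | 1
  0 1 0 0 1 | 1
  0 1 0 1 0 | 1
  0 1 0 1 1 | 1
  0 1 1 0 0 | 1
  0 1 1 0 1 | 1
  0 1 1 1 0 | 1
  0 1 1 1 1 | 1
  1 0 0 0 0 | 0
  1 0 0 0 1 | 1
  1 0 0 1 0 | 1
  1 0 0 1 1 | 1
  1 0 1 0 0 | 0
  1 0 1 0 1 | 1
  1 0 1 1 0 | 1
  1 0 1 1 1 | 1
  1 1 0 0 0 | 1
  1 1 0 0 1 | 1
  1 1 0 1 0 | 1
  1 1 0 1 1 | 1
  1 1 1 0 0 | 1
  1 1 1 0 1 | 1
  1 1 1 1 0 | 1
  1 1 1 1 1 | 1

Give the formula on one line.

  (b | e) = 01010101111111110101010111111111
  ~a = 11111111111111110000000000000000
  (~a | b) = 11111111111111110000000011111111
  ~d = 11001100110011001100110011001100
  (~d & b) = 00000000110011000000000011001100
  ~b = 11111111000000001111111100000000
  ~c = 11110000111100001111000011110000
  (~b & ~c) = 11110000000000001111000000000000
  ((~d & b) | (~b & ~c)) = 11110000110011001111000011001100
  ((~a | b) & ((~d & b) | (~b & ~c))) = 11110000110011000000000011001100
  (d | ((~a | b) & ((~d & b) | (~b & ~c)))) = 11110011111111110011001111111111
  ((b | e) | (d | ((~a | b) & ((~d & b) | (~b & ~c))))) = 11110111111111110111011111111111

((b | e) | (d | ((~a | b) & ((~d & b) | (~b & ~c)))))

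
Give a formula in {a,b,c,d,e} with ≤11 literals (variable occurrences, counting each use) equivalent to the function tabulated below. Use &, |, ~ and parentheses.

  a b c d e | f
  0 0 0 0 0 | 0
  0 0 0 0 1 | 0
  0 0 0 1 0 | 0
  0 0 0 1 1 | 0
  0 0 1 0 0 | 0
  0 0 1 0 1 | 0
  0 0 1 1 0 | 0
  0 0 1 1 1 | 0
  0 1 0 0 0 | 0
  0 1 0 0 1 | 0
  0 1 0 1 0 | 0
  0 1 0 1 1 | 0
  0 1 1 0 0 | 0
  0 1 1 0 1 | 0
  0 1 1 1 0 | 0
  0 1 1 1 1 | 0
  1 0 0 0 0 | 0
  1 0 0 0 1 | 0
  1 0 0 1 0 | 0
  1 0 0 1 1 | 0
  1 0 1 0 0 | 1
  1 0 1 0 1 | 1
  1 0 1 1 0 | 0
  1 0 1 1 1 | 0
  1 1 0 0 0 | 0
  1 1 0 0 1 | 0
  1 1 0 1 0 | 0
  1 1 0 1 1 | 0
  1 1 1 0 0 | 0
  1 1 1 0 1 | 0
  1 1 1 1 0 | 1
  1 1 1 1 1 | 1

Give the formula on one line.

((((a & ~b) | d) & (c & (b | ~d))) & (~b | a))

  ~b = 11111111000000001111111100000000
  (a & ~b) = 00000000000000001111111100000000
  ((a & ~b) | d) = 00110011001100111111111100110011
  ~d = 11001100110011001100110011001100
  (b | ~d) = 11001100111111111100110011111111
  (c & (b | ~d)) = 00001100000011110000110000001111
  (((a & ~b) | d) & (c & (b | ~d))) = 00000000000000110000110000000011
  (~b | a) = 11111111000000001111111111111111
  ((((a & ~b) | d) & (c & (b | ~d))) & (~b | a)) = 00000000000000000000110000000011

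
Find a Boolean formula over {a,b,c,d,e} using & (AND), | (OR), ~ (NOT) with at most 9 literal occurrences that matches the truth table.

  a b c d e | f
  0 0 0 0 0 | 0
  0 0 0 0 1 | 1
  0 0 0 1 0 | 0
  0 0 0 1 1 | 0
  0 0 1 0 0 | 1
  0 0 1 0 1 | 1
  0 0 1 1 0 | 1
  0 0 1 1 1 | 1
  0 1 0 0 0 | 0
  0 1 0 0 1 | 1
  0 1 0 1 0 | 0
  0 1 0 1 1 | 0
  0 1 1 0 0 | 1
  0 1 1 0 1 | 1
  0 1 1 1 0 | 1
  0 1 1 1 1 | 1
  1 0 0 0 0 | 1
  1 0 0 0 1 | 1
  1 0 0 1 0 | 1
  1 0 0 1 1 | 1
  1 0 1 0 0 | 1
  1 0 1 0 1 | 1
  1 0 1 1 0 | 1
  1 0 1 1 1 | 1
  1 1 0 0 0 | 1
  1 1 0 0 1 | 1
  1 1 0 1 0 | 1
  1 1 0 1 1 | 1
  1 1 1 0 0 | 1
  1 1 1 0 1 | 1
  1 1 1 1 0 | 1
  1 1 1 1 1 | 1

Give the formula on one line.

  ~a = 11111111111111110000000000000000
  ~d = 11001100110011001100110011001100
  (~a & ~d) = 11001100110011000000000000000000
  (e & (~a & ~d)) = 01000100010001000000000000000000
  (~a & c) = 00001111000011110000000000000000
  (a | (~a & c)) = 00001111000011111111111111111111
  ((e & (~a & ~d)) | (a | (~a & c))) = 01001111010011111111111111111111

((e & (~a & ~d)) | (a | (~a & c)))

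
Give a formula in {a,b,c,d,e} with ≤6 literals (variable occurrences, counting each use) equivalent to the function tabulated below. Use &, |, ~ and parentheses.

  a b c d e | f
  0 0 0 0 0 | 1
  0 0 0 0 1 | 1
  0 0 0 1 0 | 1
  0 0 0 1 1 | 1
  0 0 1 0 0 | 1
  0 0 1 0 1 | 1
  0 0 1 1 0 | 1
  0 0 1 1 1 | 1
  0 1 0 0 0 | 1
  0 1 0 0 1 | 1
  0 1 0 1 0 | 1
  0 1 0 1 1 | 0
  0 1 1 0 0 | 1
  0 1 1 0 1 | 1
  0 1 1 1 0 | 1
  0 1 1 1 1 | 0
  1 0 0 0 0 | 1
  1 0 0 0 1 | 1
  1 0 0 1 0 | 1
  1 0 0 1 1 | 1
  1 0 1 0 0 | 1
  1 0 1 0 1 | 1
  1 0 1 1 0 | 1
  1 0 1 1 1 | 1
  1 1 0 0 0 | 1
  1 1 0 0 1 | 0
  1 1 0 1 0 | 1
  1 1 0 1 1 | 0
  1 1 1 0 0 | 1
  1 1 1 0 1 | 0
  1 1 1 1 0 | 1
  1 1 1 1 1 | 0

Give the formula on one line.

  ~e = 10101010101010101010101010101010
  ~b = 11111111000000001111111100000000
  (e & ~b) = 01010101000000000101010100000000
  ~d = 11001100110011001100110011001100
  ~a = 11111111111111110000000000000000
  (~d & ~a) = 11001100110011000000000000000000
  ((e & ~b) | (~d & ~a)) = 11011101110011000101010100000000
  (~e | ((e & ~b) | (~d & ~a))) = 11111111111011101111111110101010

(~e | ((e & ~b) | (~d & ~a)))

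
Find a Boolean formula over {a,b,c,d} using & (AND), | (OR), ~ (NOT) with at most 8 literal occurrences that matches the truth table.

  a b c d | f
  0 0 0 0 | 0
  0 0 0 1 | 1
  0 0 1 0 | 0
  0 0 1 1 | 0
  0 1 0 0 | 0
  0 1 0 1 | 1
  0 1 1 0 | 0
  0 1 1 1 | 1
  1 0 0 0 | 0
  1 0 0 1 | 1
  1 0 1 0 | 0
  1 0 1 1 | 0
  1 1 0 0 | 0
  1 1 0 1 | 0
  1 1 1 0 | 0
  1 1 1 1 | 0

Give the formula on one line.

(d & ((b | ~c) & (~b | ~a)))

  ~c = 1100110011001100
  (b | ~c) = 1100111111001111
  ~b = 1111000011110000
  ~a = 1111111100000000
  (~b | ~a) = 1111111111110000
  ((b | ~c) & (~b | ~a)) = 1100111111000000
  (d & ((b | ~c) & (~b | ~a))) = 0100010101000000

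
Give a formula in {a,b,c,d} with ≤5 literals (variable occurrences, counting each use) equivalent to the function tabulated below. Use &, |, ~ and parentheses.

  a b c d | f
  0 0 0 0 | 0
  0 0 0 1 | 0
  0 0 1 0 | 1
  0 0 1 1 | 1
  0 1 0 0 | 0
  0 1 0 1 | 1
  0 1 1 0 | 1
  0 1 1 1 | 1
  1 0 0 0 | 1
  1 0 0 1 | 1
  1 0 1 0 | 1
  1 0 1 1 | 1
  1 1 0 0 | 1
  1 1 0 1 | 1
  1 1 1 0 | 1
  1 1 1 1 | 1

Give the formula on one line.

((a | c) | (b & d))

  (a | c) = 0011001111111111
  (b & d) = 0000010100000101
  ((a | c) | (b & d)) = 0011011111111111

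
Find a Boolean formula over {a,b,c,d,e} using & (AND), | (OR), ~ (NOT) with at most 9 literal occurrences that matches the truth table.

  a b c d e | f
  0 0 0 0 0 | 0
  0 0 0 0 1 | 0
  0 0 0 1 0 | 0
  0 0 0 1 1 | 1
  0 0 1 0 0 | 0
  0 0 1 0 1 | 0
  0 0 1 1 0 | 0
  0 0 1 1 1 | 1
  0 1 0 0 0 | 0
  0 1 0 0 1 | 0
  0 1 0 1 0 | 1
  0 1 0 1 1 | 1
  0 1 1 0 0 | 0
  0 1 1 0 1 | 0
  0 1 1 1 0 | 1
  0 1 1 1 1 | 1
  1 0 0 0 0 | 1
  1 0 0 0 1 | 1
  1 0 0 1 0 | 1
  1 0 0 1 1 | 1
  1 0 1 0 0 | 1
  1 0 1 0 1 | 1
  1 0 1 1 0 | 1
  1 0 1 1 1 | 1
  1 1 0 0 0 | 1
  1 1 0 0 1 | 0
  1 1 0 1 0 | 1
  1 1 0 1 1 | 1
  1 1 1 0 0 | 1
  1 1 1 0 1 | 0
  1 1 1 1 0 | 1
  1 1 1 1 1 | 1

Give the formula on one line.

((d | a) & (((~e | d) | ~b) & ((a | b) | e)))

  (d | a) = 00110011001100111111111111111111
  ~e = 10101010101010101010101010101010
  (~e | d) = 10111011101110111011101110111011
  ~b = 11111111000000001111111100000000
  ((~e | d) | ~b) = 11111111101110111111111110111011
  (a | b) = 00000000111111111111111111111111
  ((a | b) | e) = 01010101111111111111111111111111
  (((~e | d) | ~b) & ((a | b) | e)) = 01010101101110111111111110111011
  ((d | a) & (((~e | d) | ~b) & ((a | b) | e))) = 00010001001100111111111110111011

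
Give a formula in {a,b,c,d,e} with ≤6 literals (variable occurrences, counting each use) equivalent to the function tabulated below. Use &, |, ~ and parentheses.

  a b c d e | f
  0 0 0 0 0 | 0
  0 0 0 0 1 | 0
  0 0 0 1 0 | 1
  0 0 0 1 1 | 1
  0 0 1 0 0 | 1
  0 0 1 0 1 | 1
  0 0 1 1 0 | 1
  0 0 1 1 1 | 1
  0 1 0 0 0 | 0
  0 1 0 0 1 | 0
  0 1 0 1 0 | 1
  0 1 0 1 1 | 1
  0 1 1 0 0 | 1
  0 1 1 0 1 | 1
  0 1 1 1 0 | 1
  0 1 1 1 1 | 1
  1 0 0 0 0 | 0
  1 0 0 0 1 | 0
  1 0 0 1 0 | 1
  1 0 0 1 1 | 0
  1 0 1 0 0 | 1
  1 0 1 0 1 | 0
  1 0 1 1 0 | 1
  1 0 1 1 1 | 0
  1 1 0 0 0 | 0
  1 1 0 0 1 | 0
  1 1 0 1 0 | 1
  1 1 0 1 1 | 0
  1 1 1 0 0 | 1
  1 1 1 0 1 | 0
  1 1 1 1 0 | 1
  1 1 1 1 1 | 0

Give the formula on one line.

  (d | c) = 00111111001111110011111100111111
  ~a = 11111111111111110000000000000000
  ~e = 10101010101010101010101010101010
  (~a | ~e) = 11111111111111111010101010101010
  ((d | c) & (~a | ~e)) = 00111111001111110010101000101010

((d | c) & (~a | ~e))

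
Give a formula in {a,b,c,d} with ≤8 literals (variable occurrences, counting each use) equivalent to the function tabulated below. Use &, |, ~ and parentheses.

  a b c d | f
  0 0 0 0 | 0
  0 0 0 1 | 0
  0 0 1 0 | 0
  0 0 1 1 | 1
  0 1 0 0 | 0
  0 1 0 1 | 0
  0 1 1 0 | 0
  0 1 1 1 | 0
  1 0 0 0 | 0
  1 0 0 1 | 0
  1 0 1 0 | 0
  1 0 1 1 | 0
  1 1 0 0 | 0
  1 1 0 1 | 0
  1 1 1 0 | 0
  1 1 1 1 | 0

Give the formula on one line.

  ~b = 1111000011110000
  ~a = 1111111100000000
  (~b & ~a) = 1111000000000000
  ~c = 1100110011001100
  ((~b & ~a) | ~c) = 1111110011001100
  (((~b & ~a) | ~c) & c) = 0011000000000000
  (d & (((~b & ~a) | ~c) & c)) = 0001000000000000

(d & (((~b & ~a) | ~c) & c))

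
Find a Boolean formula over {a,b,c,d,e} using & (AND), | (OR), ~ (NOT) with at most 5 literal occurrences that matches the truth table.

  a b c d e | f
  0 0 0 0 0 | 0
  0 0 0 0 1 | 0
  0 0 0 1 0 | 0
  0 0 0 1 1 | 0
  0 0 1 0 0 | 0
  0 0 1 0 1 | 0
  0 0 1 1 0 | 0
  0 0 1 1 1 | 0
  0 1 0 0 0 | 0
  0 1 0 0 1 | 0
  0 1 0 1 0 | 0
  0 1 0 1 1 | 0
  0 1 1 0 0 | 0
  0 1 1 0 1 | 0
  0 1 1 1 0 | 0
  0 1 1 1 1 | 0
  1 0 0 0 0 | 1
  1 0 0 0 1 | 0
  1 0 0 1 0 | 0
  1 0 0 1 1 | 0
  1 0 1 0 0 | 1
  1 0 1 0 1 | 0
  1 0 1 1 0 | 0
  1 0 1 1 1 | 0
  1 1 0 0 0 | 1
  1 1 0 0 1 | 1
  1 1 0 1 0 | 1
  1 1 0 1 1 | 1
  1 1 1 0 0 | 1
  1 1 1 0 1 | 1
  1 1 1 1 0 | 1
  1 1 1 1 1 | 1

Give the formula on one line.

((b | (~d & ~e)) & a)

  ~d = 11001100110011001100110011001100
  ~e = 10101010101010101010101010101010
  (~d & ~e) = 10001000100010001000100010001000
  (b | (~d & ~e)) = 10001000111111111000100011111111
  ((b | (~d & ~e)) & a) = 00000000000000001000100011111111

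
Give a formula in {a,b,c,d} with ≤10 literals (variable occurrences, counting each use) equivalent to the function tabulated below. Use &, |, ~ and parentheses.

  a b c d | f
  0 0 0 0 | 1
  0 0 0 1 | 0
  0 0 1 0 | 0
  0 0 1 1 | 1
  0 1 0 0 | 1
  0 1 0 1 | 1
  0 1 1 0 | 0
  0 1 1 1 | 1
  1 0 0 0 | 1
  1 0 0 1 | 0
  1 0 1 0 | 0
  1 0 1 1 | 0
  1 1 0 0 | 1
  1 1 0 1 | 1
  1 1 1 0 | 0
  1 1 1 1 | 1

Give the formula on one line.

  (c & d) = 0001000100010001
  ~a = 1111111100000000
  ((c & d) & ~a) = 0001000100000000
  ~c = 1100110011001100
  (~c | d) = 1101110111011101
  ~d = 1010101010101010
  (b | ~d) = 1010111110101111
  ((~c | d) & (b | ~d)) = 1000110110001101
  (((c & d) & ~a) | ((~c | d) & (b | ~d))) = 1001110110001101

(((c & d) & ~a) | ((~c | d) & (b | ~d)))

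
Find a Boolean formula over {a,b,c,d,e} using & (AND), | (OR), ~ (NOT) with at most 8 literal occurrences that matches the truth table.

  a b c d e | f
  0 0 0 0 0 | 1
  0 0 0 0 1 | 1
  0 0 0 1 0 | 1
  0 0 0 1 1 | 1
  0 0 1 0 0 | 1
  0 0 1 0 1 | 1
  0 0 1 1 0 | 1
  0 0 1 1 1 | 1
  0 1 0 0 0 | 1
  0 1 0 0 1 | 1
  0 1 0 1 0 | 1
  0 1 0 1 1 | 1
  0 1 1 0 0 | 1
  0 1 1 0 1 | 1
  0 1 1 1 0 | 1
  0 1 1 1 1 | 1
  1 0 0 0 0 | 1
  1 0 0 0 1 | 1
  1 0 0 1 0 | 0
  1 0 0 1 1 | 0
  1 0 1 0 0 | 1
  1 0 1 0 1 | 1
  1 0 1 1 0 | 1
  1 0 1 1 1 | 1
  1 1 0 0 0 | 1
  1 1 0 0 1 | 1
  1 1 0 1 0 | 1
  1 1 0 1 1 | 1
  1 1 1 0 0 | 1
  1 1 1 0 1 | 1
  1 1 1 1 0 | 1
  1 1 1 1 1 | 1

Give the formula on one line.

  ~a = 11111111111111110000000000000000
  (~a & d) = 00110011001100110000000000000000
  (b | (~a & d)) = 00110011111111110000000011111111
  (b | c) = 00001111111111110000111111111111
  ~d = 11001100110011001100110011001100
  ((b | c) | ~d) = 11001111111111111100111111111111
  ((b | (~a & d)) | ((b | c) | ~d)) = 11111111111111111100111111111111

((b | (~a & d)) | ((b | c) | ~d))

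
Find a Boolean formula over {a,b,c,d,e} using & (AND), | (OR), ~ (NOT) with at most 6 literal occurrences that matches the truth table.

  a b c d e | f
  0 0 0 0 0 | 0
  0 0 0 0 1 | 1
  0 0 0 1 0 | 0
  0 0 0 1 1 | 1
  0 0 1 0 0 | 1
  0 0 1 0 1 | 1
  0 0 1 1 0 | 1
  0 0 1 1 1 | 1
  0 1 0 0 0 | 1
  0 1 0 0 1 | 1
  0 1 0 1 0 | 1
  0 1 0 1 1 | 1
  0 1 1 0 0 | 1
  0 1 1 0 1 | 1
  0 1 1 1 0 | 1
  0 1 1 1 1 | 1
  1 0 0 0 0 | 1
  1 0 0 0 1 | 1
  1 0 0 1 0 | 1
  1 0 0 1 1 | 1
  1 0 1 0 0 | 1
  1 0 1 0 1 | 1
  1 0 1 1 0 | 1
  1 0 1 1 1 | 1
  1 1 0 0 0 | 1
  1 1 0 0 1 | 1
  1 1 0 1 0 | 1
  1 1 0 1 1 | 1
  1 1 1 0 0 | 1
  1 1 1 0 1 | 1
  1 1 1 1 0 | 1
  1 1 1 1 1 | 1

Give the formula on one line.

  (e | a) = 01010101010101011111111111111111
  (b | (e | a)) = 01010101111111111111111111111111
  (a | c) = 00001111000011111111111111111111
  ((b | (e | a)) | (a | c)) = 01011111111111111111111111111111

((b | (e | a)) | (a | c))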